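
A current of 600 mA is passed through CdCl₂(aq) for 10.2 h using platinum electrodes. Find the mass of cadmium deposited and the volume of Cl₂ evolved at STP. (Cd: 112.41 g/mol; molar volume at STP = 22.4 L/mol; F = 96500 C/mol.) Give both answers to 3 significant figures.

Q = 0.600 × 36720 = 22030 C; n(e⁻) = 22030 / 96500 = 0.2283 mol
Cathode: Cd²⁺ + 2e⁻ → Cd → n(Cd) = 0.2283/2 = 0.1142 mol → 12.8 g
Anode: 2Cl⁻ → Cl₂ + 2e⁻ → n(Cl₂) = 0.2283/2 = 0.1142 mol → 2.56 L

12.8 g Cd; 2.56 L Cl₂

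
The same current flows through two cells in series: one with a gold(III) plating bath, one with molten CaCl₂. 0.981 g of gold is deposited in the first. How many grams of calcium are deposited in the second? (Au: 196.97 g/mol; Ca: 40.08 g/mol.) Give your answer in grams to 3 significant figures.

n(Au) = 0.981 / 196.97 = 0.004980 mol
Au³⁺ + 3e⁻ → Au, so n(e⁻) = 3 × 0.004980 = 0.01494 mol
Since the cells are in series, n(e⁻) in the Ca cell is also 0.01494 mol.
Ca²⁺ + 2e⁻ → Ca, so n(Ca) = 0.01494 / 2 = 0.007470 mol
m(Ca) = 0.007470 × 40.08 = 0.299 g

0.299 g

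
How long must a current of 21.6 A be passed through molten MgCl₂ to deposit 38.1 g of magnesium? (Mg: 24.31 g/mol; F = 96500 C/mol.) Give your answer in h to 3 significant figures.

n(Mg) = 38.1 / 24.31 = 1.567 mol
Mg²⁺ + 2e⁻ → Mg, so n(e⁻) = 2 × 1.567 = 3.134 mol
Q = 3.134 × 96500 = 3.024×10^5 C
t = Q / I = 3.024×10^5 / 21.6 = 14000 s = 3.89 h

3.89 h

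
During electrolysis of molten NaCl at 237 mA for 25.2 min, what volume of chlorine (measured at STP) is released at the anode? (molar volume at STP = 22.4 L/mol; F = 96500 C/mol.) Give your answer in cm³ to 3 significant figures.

41.6 cm³

Charge passed = 0.237 × 1512 = 358.3 C
n(e⁻) = 358.3 / 96500 = 0.003713 mol
2Cl⁻ → Cl₂ + 2e⁻, so n(Cl₂) = 0.003713 / 2 = 0.001857 mol
V = 0.001857 × 22.4 = 0.04160 L
= 41.6 cm³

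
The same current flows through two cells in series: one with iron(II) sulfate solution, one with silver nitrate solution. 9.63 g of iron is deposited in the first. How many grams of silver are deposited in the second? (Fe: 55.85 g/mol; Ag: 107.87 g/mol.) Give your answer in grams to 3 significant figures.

n(Fe) = 9.63 / 55.85 = 0.1724 mol
Fe²⁺ + 2e⁻ → Fe, so n(e⁻) = 2 × 0.1724 = 0.3448 mol
The cells are in series, so the same charge (and hence the same n(e⁻) = 0.3448 mol) passes through both.
Ag⁺ + e⁻ → Ag, so n(Ag) = 0.3448 mol
m(Ag) = 0.3448 × 107.87 = 37.2 g

37.2 g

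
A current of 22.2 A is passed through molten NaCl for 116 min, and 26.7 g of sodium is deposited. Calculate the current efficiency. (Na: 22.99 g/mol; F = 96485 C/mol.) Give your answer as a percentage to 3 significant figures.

Q = 22.2 × 6960 = 1.545×10^5 C
n(e⁻) = 1.545×10^5 / 96485 = 1.601 mol
Na⁺ + e⁻ → Na, so theoretical n(Na) = 1.601 mol → 36.81 g
Efficiency = 26.7 / 36.81 = 0.7253 = 72.5%

72.5%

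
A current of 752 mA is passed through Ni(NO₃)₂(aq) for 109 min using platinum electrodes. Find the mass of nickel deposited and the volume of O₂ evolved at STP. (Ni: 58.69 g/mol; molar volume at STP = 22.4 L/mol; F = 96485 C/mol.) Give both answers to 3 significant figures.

1.50 g Ni; 0.285 L O₂

Q = 0.752 × 6540 = 4918 C; n(e⁻) = 4918 / 96485 = 0.05097 mol
Cathode: Ni²⁺ + 2e⁻ → Ni → n(Ni) = 0.05097/2 = 0.02549 mol → 1.50 g
Anode: 2H₂O → O₂ + 4H⁺ + 4e⁻ → n(O₂) = 0.05097/4 = 0.01274 mol → 0.285 L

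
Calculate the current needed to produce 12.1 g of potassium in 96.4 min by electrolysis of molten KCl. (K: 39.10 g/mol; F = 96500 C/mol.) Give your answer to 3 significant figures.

5.16 A

n(K) = 12.1 / 39.10 = 0.3095 mol
K⁺ + e⁻ → K, so n(e⁻) = 0.3095 mol
Q = 0.3095 × 96500 = 29870 C
I = Q / t = 29870 / 5784 s = 5.16 A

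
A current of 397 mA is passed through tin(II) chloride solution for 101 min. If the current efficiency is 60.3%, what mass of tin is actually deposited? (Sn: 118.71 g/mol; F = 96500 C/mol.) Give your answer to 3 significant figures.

Q = 0.397 × 6060 = 2406 C
n(e⁻) = 2406 / 96500 = 0.02493 mol
Sn²⁺ + 2e⁻ → Sn, so theoretical m(Sn) = 0.01247 × 118.71 = 1.480 g
Actual mass = 60.3% × 1.480 = 0.892 g

0.892 g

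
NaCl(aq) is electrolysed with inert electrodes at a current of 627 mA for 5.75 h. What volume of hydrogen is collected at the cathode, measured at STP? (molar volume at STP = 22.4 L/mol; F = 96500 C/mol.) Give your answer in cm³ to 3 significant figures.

Charge passed = 0.627 × 20700 = 12980 C
Moles of electrons = 12980 / 96500 = 0.1345 mol
2H⁺ + 2e⁻ → H₂, so n(H₂) = 0.1345 / 2 = 0.06725 mol
V = 0.06725 × 22.4 = 1.506 L
= 1510 cm³

1510 cm³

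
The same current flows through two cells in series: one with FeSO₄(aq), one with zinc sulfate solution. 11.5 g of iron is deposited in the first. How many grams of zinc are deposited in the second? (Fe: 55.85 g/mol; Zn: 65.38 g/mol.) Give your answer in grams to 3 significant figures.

13.5 g

n(Fe) = 11.5 / 55.85 = 0.2059 mol
Fe²⁺ + 2e⁻ → Fe, so n(e⁻) = 2 × 0.2059 = 0.4118 mol
Same current for the same time ⇒ same n(e⁻) = 0.4118 mol in both cells.
Zn²⁺ + 2e⁻ → Zn, so n(Zn) = 0.4118 / 2 = 0.2059 mol
m(Zn) = 0.2059 × 65.38 = 13.5 g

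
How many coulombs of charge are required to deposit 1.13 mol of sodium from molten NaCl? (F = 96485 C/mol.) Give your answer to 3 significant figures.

1.09×10^5 C

Na⁺ + e⁻ → Na, so n(e⁻) = 1 × 1.13 = 1.130 mol
Q = 1.130 × 96485 = 1.090×10^5 C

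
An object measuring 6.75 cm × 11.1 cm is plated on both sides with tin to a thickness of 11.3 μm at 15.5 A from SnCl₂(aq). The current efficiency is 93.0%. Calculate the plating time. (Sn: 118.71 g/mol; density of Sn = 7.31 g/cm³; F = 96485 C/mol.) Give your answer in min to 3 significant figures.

2.33 min

Plated area = 2 × 6.75 × 11.1 = 149.9 cm²
Volume = 149.9 × 11.3×10⁻⁴ cm = 0.1694 cm³
m(Sn) = 0.1694 × 7.31 = 1.238 g
n(Sn) = 1.238 / 118.71 = 0.01043 mol; n(e⁻) = 2 × 0.01043 = 0.02086 mol
Q = 0.02086 × 96485 / 0.930 = 2164 C
t = 2164 / 15.5 = 139.6 s = 2.33 min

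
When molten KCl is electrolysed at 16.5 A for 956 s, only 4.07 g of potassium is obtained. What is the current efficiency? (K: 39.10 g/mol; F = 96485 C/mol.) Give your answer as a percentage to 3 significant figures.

63.7%

Q = 16.5 × 956 = 15770 C
n(e⁻) = 15770 / 96485 = 0.1634 mol
K⁺ + e⁻ → K, so theoretical n(K) = 0.1634 mol → 6.389 g
Efficiency = 4.07 / 6.389 = 0.6370 = 63.7%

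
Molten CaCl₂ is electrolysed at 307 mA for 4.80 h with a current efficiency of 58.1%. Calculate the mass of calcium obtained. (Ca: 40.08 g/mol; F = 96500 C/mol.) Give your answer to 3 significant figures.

0.640 g

Q = 0.307 × 17280 = 5305 C
n(e⁻) = 5305 / 96500 = 0.05497 mol
Ca²⁺ + 2e⁻ → Ca, so theoretical m(Ca) = 0.02749 × 40.08 = 1.102 g
Actual mass = 58.1% × 1.102 = 0.640 g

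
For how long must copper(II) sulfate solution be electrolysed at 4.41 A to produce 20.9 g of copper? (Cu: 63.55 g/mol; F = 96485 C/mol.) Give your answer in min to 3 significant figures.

240 min

n(Cu) = 20.9 / 63.55 = 0.3289 mol
Cu²⁺ + 2e⁻ → Cu, so n(e⁻) = 2 × 0.3289 = 0.6578 mol
Q = 0.6578 × 96485 = 63470 C
t = Q / I = 63470 / 4.41 = 14390 s = 240 min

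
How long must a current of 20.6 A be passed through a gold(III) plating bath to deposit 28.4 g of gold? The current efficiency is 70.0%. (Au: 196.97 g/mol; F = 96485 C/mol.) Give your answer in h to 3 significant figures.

0.804 h

n(Au) = 28.4 / 196.97 = 0.1442 mol
Au³⁺ + 3e⁻ → Au, so n(e⁻) = 3 × 0.1442 = 0.4326 mol
Q = 0.4326 × 96485 / 0.700 = 59630 C
t = Q / I = 59630 / 20.6 = 2895 s = 0.804 h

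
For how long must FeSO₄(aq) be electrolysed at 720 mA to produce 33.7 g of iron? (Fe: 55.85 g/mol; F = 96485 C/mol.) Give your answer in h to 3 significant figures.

n(Fe) = 33.7 / 55.85 = 0.6034 mol
Fe²⁺ + 2e⁻ → Fe, so n(e⁻) = 2 × 0.6034 = 1.207 mol
Q = 1.207 × 96485 = 1.165×10^5 C
t = Q / I = 1.165×10^5 / 0.720 = 1.618×10^5 s = 44.9 h

44.9 h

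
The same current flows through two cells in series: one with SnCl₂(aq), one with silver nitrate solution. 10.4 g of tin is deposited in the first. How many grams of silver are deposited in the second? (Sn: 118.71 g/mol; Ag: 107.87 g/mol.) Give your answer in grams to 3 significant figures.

18.9 g

n(Sn) = 10.4 / 118.71 = 0.08761 mol
Sn²⁺ + 2e⁻ → Sn, so n(e⁻) = 2 × 0.08761 = 0.1752 mol
In series, the same 0.1752 mol of electrons flows through the second cell.
Ag⁺ + e⁻ → Ag, so n(Ag) = 0.1752 mol
m(Ag) = 0.1752 × 107.87 = 18.9 g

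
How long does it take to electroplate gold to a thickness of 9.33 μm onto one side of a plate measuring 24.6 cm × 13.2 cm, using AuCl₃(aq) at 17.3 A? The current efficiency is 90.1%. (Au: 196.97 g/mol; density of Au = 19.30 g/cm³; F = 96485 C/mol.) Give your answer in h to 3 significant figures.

Plated area = 24.6 × 13.2 = 324.7 cm²
Volume = 324.7 × 9.33×10⁻⁴ cm = 0.3029 cm³
m(Au) = 0.3029 × 19.30 = 5.846 g
n(Au) = 5.846 / 196.97 = 0.02968 mol; n(e⁻) = 3 × 0.02968 = 0.08904 mol
Q = 0.08904 × 96485 / 0.901 = 9535 C
t = 9535 / 17.3 = 551.2 s = 0.153 h

0.153 h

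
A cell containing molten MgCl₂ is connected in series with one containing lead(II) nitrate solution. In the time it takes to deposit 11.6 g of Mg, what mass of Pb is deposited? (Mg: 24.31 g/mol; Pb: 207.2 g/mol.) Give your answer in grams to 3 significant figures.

98.9 g

n(Mg) = 11.6 / 24.31 = 0.4772 mol
Mg²⁺ + 2e⁻ → Mg, so n(e⁻) = 2 × 0.4772 = 0.9544 mol
Since the cells are in series, n(e⁻) in the Pb cell is also 0.9544 mol.
Pb²⁺ + 2e⁻ → Pb, so n(Pb) = 0.9544 / 2 = 0.4772 mol
m(Pb) = 0.4772 × 207.2 = 98.9 g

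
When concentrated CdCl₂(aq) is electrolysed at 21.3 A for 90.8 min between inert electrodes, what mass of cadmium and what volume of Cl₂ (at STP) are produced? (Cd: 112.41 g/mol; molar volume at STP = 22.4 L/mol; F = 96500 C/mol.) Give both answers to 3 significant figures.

67.6 g Cd; 13.5 L Cl₂

Q = 21.3 × 5448 = 1.160×10^5 C; n(e⁻) = 1.160×10^5 / 96500 = 1.202 mol
Cathode: Cd²⁺ + 2e⁻ → Cd → n(Cd) = 1.202/2 = 0.6010 mol → 67.6 g
Anode: 2Cl⁻ → Cl₂ + 2e⁻ → n(Cl₂) = 1.202/2 = 0.6010 mol → 13.5 L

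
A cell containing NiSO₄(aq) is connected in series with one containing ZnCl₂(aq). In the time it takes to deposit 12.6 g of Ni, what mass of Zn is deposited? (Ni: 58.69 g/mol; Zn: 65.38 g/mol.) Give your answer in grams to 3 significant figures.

n(Ni) = 12.6 / 58.69 = 0.2147 mol
Ni²⁺ + 2e⁻ → Ni, so n(e⁻) = 2 × 0.2147 = 0.4294 mol
The cells are in series, so the same charge (and hence the same n(e⁻) = 0.4294 mol) passes through both.
Zn²⁺ + 2e⁻ → Zn, so n(Zn) = 0.4294 / 2 = 0.2147 mol
m(Zn) = 0.2147 × 65.38 = 14.0 g

14.0 g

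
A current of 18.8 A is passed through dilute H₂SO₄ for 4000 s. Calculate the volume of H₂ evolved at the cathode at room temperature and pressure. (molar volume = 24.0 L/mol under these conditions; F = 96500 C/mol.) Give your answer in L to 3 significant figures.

9.35 L

Charge passed = 18.8 × 4000 = 75200 C
Moles of electrons = 75200 / 96500 = 0.7793 mol
2H⁺ + 2e⁻ → H₂, so n(H₂) = 0.7793 / 2 = 0.3897 mol
V = 0.3897 × 24.0 = 9.353 L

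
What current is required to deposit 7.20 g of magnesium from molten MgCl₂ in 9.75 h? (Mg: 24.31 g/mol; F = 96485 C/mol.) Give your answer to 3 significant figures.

1.63 A

n(Mg) = 7.20 / 24.31 = 0.2962 mol
Mg²⁺ + 2e⁻ → Mg, so n(e⁻) = 2 × 0.2962 = 0.5924 mol
Q = 0.5924 × 96485 = 57160 C
I = Q / t = 57160 / 35100 s = 1.63 A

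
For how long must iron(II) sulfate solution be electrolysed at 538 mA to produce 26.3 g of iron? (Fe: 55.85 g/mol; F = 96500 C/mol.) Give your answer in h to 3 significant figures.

n(Fe) = 26.3 / 55.85 = 0.4709 mol
Fe²⁺ + 2e⁻ → Fe, so n(e⁻) = 2 × 0.4709 = 0.9418 mol
Q = 0.9418 × 96500 = 90880 C
t = Q / I = 90880 / 0.538 = 1.689×10^5 s = 46.9 h

46.9 h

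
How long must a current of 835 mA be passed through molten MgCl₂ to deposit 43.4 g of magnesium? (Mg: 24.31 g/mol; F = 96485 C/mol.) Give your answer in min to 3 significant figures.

6880 min

n(Mg) = 43.4 / 24.31 = 1.785 mol
Mg²⁺ + 2e⁻ → Mg, so n(e⁻) = 2 × 1.785 = 3.570 mol
Q = 3.570 × 96485 = 3.445×10^5 C
t = Q / I = 3.445×10^5 / 0.835 = 4.126×10^5 s = 6880 min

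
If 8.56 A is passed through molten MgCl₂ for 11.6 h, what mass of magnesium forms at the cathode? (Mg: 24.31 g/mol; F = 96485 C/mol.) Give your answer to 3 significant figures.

Charge passed = 8.56 × 41760 = 3.575×10^5 C
Moles of electrons = 3.575×10^5 / 96485 = 3.705 mol
Mg²⁺ + 2e⁻ → Mg, so n(Mg) = 3.705 / 2 = 1.853 mol
m = 1.853 × 24.31 = 45.0 g

45.0 g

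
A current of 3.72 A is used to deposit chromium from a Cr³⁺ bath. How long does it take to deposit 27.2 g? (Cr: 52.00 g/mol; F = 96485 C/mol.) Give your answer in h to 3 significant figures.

n(Cr) = 27.2 / 52.00 = 0.5231 mol
Cr³⁺ + 3e⁻ → Cr, so n(e⁻) = 3 × 0.5231 = 1.569 mol
Q = 1.569 × 96485 = 1.514×10^5 C
t = Q / I = 1.514×10^5 / 3.72 = 40700 s = 11.3 h

11.3 h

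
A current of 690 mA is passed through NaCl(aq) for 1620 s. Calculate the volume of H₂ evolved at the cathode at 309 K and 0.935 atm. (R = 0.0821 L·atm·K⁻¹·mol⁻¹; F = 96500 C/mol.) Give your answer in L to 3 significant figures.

0.157 L

Q = 0.690 A × 1620 s = 1118 C
Moles of electrons = 1118 / 96500 = 0.01159 mol
2H⁺ + 2e⁻ → H₂, so n(H₂) = 0.01159 / 2 = 0.005795 mol
V = nRT/P = 0.005795 × 0.0821 × 309 / 0.935 = 0.1572 L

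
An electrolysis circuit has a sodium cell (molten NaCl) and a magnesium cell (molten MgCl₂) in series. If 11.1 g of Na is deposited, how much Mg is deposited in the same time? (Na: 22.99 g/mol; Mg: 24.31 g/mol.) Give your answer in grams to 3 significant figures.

n(Na) = 11.1 / 22.99 = 0.4828 mol
Na⁺ + e⁻ → Na, so n(e⁻) = 0.4828 mol
Since the cells are in series, n(e⁻) in the Mg cell is also 0.4828 mol.
Mg²⁺ + 2e⁻ → Mg, so n(Mg) = 0.4828 / 2 = 0.2414 mol
m(Mg) = 0.2414 × 24.31 = 5.87 g

5.87 g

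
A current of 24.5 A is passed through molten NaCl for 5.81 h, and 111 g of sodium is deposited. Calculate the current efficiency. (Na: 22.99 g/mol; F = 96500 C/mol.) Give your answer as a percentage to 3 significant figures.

Q = 24.5 × 20916 = 5.124×10^5 C
n(e⁻) = 5.124×10^5 / 96500 = 5.310 mol
Na⁺ + e⁻ → Na, so theoretical n(Na) = 5.310 mol → 122.1 g
Efficiency = 111 / 122.1 = 0.9091 = 90.9%

90.9%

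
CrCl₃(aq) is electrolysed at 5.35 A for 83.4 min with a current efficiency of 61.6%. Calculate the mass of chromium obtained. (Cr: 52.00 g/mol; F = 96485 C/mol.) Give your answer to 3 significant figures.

Q = 5.35 × 5004 = 26770 C
n(e⁻) = 26770 / 96485 = 0.2775 mol
Cr³⁺ + 3e⁻ → Cr, so theoretical m(Cr) = 0.09250 × 52.00 = 4.810 g
Actual mass = 61.6% × 4.810 = 2.96 g

2.96 g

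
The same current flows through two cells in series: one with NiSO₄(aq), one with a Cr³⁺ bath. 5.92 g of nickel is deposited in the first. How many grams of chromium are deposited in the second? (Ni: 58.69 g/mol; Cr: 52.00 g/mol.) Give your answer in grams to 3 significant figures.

3.50 g

n(Ni) = 5.92 / 58.69 = 0.1009 mol
Ni²⁺ + 2e⁻ → Ni, so n(e⁻) = 2 × 0.1009 = 0.2018 mol
The cells are in series, so the same charge (and hence the same n(e⁻) = 0.2018 mol) passes through both.
Cr³⁺ + 3e⁻ → Cr, so n(Cr) = 0.2018 / 3 = 0.06727 mol
m(Cr) = 0.06727 × 52.00 = 3.50 g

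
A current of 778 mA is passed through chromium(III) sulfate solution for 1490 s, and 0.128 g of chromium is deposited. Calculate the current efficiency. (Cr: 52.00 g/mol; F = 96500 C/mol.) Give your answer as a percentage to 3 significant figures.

Q = 0.778 × 1490 = 1159 C
n(e⁻) = 1159 / 96500 = 0.01201 mol
Cr³⁺ + 3e⁻ → Cr, so theoretical n(Cr) = 0.004003 mol → 0.2082 g
Efficiency = 0.128 / 0.2082 = 0.6148 = 61.5%

61.5%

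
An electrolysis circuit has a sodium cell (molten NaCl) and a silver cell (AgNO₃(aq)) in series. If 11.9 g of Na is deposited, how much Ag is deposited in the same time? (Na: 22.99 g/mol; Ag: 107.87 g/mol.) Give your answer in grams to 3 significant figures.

55.8 g

n(Na) = 11.9 / 22.99 = 0.5176 mol
Na⁺ + e⁻ → Na, so n(e⁻) = 0.5176 mol
Since the cells are in series, n(e⁻) in the Ag cell is also 0.5176 mol.
Ag⁺ + e⁻ → Ag, so n(Ag) = 0.5176 mol
m(Ag) = 0.5176 × 107.87 = 55.8 g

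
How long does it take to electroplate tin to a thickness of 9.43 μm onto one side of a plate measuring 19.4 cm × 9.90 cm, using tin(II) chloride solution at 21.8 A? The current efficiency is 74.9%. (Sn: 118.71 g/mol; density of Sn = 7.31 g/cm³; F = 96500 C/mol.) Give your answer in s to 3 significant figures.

132 s

Plated area = 19.4 × 9.90 = 192.1 cm²
Volume = 192.1 × 9.43×10⁻⁴ cm = 0.1812 cm³
m(Sn) = 0.1812 × 7.31 = 1.325 g
n(Sn) = 1.325 / 118.71 = 0.01116 mol; n(e⁻) = 2 × 0.01116 = 0.02232 mol
Q = 0.02232 × 96500 / 0.749 = 2876 C
t = 2876 / 21.8 = 131.9 s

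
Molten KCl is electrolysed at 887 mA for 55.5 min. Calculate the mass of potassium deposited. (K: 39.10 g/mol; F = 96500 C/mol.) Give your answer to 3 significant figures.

1.20 g

Q = 0.887 A × 3330 s = 2954 C
n(e⁻) = Q/F = 2954/96500 = 0.03061 mol
K⁺ + e⁻ → K, so n(K) = 0.03061 mol
m = 0.03061 × 39.10 = 1.20 g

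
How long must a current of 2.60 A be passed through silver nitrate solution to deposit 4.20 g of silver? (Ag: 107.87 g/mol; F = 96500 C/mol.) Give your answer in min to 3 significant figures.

24.1 min

n(Ag) = 4.20 / 107.87 = 0.03894 mol
Ag⁺ + e⁻ → Ag, so n(e⁻) = 0.03894 mol
Q = 0.03894 × 96500 = 3758 C
t = Q / I = 3758 / 2.60 = 1445 s = 24.1 min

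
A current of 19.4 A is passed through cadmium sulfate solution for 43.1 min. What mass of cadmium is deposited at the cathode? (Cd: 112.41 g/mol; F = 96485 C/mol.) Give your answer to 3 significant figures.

Q = 19.4 A × 2586 s = 50170 C
Moles of electrons = 50170 / 96485 = 0.5200 mol
Cd²⁺ + 2e⁻ → Cd, so n(Cd) = 0.5200 / 2 = 0.2600 mol
m = 0.2600 × 112.41 = 29.2 g

29.2 g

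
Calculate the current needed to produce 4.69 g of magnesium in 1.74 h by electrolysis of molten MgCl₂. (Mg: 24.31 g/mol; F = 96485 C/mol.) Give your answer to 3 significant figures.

5.94 A

n(Mg) = 4.69 / 24.31 = 0.1929 mol
Mg²⁺ + 2e⁻ → Mg, so n(e⁻) = 2 × 0.1929 = 0.3858 mol
Q = 0.3858 × 96485 = 37220 C
I = Q / t = 37220 / 6264 s = 5.94 A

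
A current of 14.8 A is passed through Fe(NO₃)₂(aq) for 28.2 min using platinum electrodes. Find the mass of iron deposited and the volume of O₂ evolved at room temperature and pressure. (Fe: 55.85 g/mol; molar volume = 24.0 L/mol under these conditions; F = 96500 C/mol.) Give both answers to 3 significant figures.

Q = 14.8 × 1692 = 25040 C; n(e⁻) = 25040 / 96500 = 0.2595 mol
Cathode: Fe²⁺ + 2e⁻ → Fe → n(Fe) = 0.2595/2 = 0.1298 mol → 7.25 g
Anode: 2H₂O → O₂ + 4H⁺ + 4e⁻ → n(O₂) = 0.2595/4 = 0.06488 mol → 1.56 L

7.25 g Fe; 1.56 L O₂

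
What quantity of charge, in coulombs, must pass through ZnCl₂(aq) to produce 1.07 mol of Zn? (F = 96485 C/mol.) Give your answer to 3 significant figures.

2.06×10^5 C

Zn²⁺ + 2e⁻ → Zn, so n(e⁻) = 2 × 1.07 = 2.140 mol
Q = 2.140 × 96485 = 2.065×10^5 C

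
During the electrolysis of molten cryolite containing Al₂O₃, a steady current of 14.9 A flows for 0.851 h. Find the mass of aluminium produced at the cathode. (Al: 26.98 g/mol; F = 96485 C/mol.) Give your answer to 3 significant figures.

Q = 14.9 A × 3063.6 s = 45650 C
n(e⁻) = 45650 / 96485 = 0.4731 mol
Al³⁺ + 3e⁻ → Al, so n(Al) = 0.4731 / 3 = 0.1577 mol
m = 0.1577 × 26.98 = 4.25 g

4.25 g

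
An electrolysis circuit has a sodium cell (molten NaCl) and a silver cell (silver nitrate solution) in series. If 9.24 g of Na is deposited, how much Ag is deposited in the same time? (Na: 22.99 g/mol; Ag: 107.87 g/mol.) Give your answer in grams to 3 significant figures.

43.4 g

n(Na) = 9.24 / 22.99 = 0.4019 mol
Na⁺ + e⁻ → Na, so n(e⁻) = 0.4019 mol
Same current for the same time ⇒ same n(e⁻) = 0.4019 mol in both cells.
Ag⁺ + e⁻ → Ag, so n(Ag) = 0.4019 mol
m(Ag) = 0.4019 × 107.87 = 43.4 g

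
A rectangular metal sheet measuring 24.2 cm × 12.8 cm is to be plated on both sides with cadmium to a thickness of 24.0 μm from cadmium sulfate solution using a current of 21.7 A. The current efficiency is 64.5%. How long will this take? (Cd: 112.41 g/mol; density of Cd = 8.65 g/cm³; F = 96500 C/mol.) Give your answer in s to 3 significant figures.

Plated area = 2 × 24.2 × 12.8 = 619.5 cm²
Volume = 619.5 × 24.0×10⁻⁴ cm = 1.487 cm³
m(Cd) = 1.487 × 8.65 = 12.86 g
n(Cd) = 12.86 / 112.41 = 0.1144 mol; n(e⁻) = 2 × 0.1144 = 0.2288 mol
Q = 0.2288 × 96500 / 0.645 = 34230 C
t = 34230 / 21.7 = 1577 s

1580 s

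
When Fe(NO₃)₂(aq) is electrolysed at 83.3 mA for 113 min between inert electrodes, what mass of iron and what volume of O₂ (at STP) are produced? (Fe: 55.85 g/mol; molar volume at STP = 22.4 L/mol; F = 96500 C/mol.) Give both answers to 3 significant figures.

0.163 g Fe; 0.0328 L O₂

Q = 0.0833 × 6780 = 564.8 C; n(e⁻) = 564.8 / 96500 = 0.005853 mol
Cathode: Fe²⁺ + 2e⁻ → Fe → n(Fe) = 0.005853/2 = 0.002927 mol → 0.163 g
Anode: 2H₂O → O₂ + 4H⁺ + 4e⁻ → n(O₂) = 0.005853/4 = 0.001463 mol → 0.0328 L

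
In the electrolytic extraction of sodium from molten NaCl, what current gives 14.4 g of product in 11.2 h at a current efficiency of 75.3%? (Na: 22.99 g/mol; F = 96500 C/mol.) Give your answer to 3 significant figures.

n(Na) = 14.4 / 22.99 = 0.6264 mol
Na⁺ + e⁻ → Na, so n(e⁻) = 0.6264 mol
Q = 0.6264 × 96500 / 0.753 = 80280 C
I = Q / t = 80280 / 40320 s = 1.99 A

1.99 A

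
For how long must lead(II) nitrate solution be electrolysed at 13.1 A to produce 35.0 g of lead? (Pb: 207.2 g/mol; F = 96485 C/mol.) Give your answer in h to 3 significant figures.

0.691 h

n(Pb) = 35.0 / 207.2 = 0.1689 mol
Pb²⁺ + 2e⁻ → Pb, so n(e⁻) = 2 × 0.1689 = 0.3378 mol
Q = 0.3378 × 96485 = 32590 C
t = Q / I = 32590 / 13.1 = 2488 s = 0.691 h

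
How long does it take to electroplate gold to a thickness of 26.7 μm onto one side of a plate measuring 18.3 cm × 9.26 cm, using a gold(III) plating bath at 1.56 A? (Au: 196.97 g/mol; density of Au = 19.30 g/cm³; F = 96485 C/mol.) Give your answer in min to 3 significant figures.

137 min

Plated area = 18.3 × 9.26 = 169.5 cm²
Volume = 169.5 × 26.7×10⁻⁴ cm = 0.4526 cm³
m(Au) = 0.4526 × 19.30 = 8.735 g
n(Au) = 8.735 / 196.97 = 0.04435 mol; n(e⁻) = 3 × 0.04435 = 0.1331 mol
Q = 0.1331 × 96485 = 12840 C
t = 12840 / 1.56 = 8231 s = 137 min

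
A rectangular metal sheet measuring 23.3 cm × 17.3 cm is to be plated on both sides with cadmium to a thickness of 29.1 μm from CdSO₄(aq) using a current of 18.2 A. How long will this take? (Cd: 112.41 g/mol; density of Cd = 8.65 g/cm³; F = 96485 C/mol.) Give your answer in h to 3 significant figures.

Plated area = 2 × 23.3 × 17.3 = 806.2 cm²
Volume = 806.2 × 29.1×10⁻⁴ cm = 2.346 cm³
m(Cd) = 2.346 × 8.65 = 20.29 g
n(Cd) = 20.29 / 112.41 = 0.1805 mol; n(e⁻) = 2 × 0.1805 = 0.3610 mol
Q = 0.3610 × 96485 = 34830 C
t = 34830 / 18.2 = 1914 s = 0.532 h

0.532 h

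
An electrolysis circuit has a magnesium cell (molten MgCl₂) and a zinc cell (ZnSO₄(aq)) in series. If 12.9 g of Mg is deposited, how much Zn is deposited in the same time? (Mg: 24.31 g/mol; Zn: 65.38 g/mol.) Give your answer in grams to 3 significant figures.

n(Mg) = 12.9 / 24.31 = 0.5306 mol
Mg²⁺ + 2e⁻ → Mg, so n(e⁻) = 2 × 0.5306 = 1.061 mol
The cells are in series, so the same charge (and hence the same n(e⁻) = 1.061 mol) passes through both.
Zn²⁺ + 2e⁻ → Zn, so n(Zn) = 1.061 / 2 = 0.5305 mol
m(Zn) = 0.5305 × 65.38 = 34.7 g

34.7 g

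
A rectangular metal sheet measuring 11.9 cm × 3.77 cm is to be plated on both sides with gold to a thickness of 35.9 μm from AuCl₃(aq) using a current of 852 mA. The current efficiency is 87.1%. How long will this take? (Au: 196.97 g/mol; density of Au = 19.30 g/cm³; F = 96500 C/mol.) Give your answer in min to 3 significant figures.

205 min

Plated area = 2 × 11.9 × 3.77 = 89.73 cm²
Volume = 89.73 × 35.9×10⁻⁴ cm = 0.3221 cm³
m(Au) = 0.3221 × 19.30 = 6.217 g
n(Au) = 6.217 / 196.97 = 0.03156 mol; n(e⁻) = 3 × 0.03156 = 0.09468 mol
Q = 0.09468 × 96500 / 0.871 = 10490 C
t = 10490 / 0.852 = 12310 s = 205 min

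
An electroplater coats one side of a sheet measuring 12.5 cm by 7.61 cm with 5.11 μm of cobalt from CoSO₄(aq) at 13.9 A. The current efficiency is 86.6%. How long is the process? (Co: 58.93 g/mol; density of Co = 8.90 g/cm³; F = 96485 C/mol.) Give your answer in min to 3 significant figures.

1.96 min

Plated area = 12.5 × 7.61 = 95.13 cm²
Volume = 95.13 × 5.11×10⁻⁴ cm = 0.04861 cm³
m(Co) = 0.04861 × 8.90 = 0.4326 g
n(Co) = 0.4326 / 58.93 = 0.007341 mol; n(e⁻) = 2 × 0.007341 = 0.01468 mol
Q = 0.01468 × 96485 / 0.866 = 1636 C
t = 1636 / 13.9 = 117.7 s = 1.96 min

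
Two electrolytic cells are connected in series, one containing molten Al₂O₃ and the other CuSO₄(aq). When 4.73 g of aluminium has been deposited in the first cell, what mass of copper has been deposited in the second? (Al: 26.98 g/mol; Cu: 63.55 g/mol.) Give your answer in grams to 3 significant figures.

n(Al) = 4.73 / 26.98 = 0.1753 mol
Al³⁺ + 3e⁻ → Al, so n(e⁻) = 3 × 0.1753 = 0.5259 mol
The cells are in series, so the same charge (and hence the same n(e⁻) = 0.5259 mol) passes through both.
Cu²⁺ + 2e⁻ → Cu, so n(Cu) = 0.5259 / 2 = 0.2630 mol
m(Cu) = 0.2630 × 63.55 = 16.7 g

16.7 g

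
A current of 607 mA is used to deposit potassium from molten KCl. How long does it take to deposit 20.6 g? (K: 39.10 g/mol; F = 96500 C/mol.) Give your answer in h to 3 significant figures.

n(K) = 20.6 / 39.10 = 0.5269 mol
K⁺ + e⁻ → K, so n(e⁻) = 0.5269 mol
Q = 0.5269 × 96500 = 50850 C
t = Q / I = 50850 / 0.607 = 83770 s = 23.3 h

23.3 h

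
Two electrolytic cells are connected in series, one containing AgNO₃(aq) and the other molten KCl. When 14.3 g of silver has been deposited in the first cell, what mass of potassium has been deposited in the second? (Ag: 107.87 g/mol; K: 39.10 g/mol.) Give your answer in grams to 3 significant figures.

n(Ag) = 14.3 / 107.87 = 0.1326 mol
Ag⁺ + e⁻ → Ag, so n(e⁻) = 0.1326 mol
In series, the same 0.1326 mol of electrons flows through the second cell.
K⁺ + e⁻ → K, so n(K) = 0.1326 mol
m(K) = 0.1326 × 39.10 = 5.18 g

5.18 g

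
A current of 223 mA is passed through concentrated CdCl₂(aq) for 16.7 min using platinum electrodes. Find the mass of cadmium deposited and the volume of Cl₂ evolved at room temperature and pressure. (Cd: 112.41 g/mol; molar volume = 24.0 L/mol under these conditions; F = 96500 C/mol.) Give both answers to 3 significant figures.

Q = 0.223 × 1002 = 223.4 C; n(e⁻) = 223.4 / 96500 = 0.002315 mol
Cathode: Cd²⁺ + 2e⁻ → Cd → n(Cd) = 0.002315/2 = 0.001158 mol → 0.130 g
Anode: 2Cl⁻ → Cl₂ + 2e⁻ → n(Cl₂) = 0.002315/2 = 0.001158 mol → 0.0278 L

0.130 g Cd; 0.0278 L Cl₂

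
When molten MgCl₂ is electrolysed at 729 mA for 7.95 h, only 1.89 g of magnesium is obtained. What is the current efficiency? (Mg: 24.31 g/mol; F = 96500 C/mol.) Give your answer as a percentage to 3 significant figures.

71.9%

Q = 0.729 × 28620 = 20860 C
n(e⁻) = 20860 / 96500 = 0.2162 mol
Mg²⁺ + 2e⁻ → Mg, so theoretical n(Mg) = 0.1081 mol → 2.628 g
Efficiency = 1.89 / 2.628 = 0.7192 = 71.9%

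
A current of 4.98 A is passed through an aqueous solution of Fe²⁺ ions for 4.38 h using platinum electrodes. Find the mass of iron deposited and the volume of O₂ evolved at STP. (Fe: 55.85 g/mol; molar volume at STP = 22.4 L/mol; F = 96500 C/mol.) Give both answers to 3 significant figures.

22.7 g Fe; 4.56 L O₂

Q = 4.98 × 15768 = 78520 C; n(e⁻) = 78520 / 96500 = 0.8137 mol
Cathode: Fe²⁺ + 2e⁻ → Fe → n(Fe) = 0.8137/2 = 0.4069 mol → 22.7 g
Anode: 2H₂O → O₂ + 4H⁺ + 4e⁻ → n(O₂) = 0.8137/4 = 0.2034 mol → 4.56 L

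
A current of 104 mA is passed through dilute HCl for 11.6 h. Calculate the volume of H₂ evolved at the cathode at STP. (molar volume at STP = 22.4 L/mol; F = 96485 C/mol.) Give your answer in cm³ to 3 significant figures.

504 cm³

Q = 0.104 A × 41760 s = 4343 C
n(e⁻) = Q/F = 4343/96485 = 0.04501 mol
2H⁺ + 2e⁻ → H₂, so n(H₂) = 0.04501 / 2 = 0.02251 mol
V = 0.02251 × 22.4 = 0.5042 L
= 504 cm³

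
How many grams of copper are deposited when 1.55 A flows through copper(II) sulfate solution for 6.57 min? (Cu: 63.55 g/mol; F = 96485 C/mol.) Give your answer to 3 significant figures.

Q = It = 1.55 × 394.2 = 611.0 C
n(e⁻) = 611.0 / 96485 = 0.006333 mol
Cu²⁺ + 2e⁻ → Cu, so n(Cu) = 0.006333 / 2 = 0.003167 mol
m = 0.003167 × 63.55 = 0.201 g

0.201 g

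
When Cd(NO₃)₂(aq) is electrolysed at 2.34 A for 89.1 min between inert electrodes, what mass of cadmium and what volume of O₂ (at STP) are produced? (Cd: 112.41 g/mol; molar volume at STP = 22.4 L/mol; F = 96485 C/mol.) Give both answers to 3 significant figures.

7.29 g Cd; 0.726 L O₂

Q = 2.34 × 5346 = 12510 C; n(e⁻) = 12510 / 96485 = 0.1297 mol
Cathode: Cd²⁺ + 2e⁻ → Cd → n(Cd) = 0.1297/2 = 0.06485 mol → 7.29 g
Anode: 2H₂O → O₂ + 4H⁺ + 4e⁻ → n(O₂) = 0.1297/4 = 0.03243 mol → 0.726 L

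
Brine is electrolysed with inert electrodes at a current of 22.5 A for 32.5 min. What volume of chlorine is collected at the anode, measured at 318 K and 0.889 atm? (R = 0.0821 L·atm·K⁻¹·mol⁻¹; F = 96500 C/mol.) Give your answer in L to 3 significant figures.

Q = 22.5 A × 1950 s = 43880 C
n(e⁻) = 43880 / 96500 = 0.4547 mol
2Cl⁻ → Cl₂ + 2e⁻, so n(Cl₂) = 0.4547 / 2 = 0.2274 mol
V = nRT/P = 0.2274 × 0.0821 × 318 / 0.889 = 6.678 L

6.68 L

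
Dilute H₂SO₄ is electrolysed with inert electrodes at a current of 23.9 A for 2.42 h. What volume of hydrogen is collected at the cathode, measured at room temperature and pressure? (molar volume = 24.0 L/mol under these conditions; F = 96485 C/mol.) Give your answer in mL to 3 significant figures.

Q = 23.9 A × 8712 s = 2.082×10^5 C
n(e⁻) = Q/F = 2.082×10^5/96485 = 2.158 mol
2H⁺ + 2e⁻ → H₂, so n(H₂) = 2.158 / 2 = 1.079 mol
V = 1.079 × 24.0 = 25.90 L
= 25900 mL

25900 mL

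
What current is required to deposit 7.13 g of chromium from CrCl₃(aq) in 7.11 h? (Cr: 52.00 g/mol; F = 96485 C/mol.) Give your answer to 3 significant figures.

1.55 A

n(Cr) = 7.13 / 52.00 = 0.1371 mol
Cr³⁺ + 3e⁻ → Cr, so n(e⁻) = 3 × 0.1371 = 0.4113 mol
Q = 0.4113 × 96485 = 39680 C
I = Q / t = 39680 / 25596 s = 1.55 A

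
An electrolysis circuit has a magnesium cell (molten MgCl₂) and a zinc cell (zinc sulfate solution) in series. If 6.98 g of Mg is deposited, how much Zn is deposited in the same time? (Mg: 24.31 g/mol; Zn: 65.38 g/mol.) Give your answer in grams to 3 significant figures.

n(Mg) = 6.98 / 24.31 = 0.2871 mol
Mg²⁺ + 2e⁻ → Mg, so n(e⁻) = 2 × 0.2871 = 0.5742 mol
Same current for the same time ⇒ same n(e⁻) = 0.5742 mol in both cells.
Zn²⁺ + 2e⁻ → Zn, so n(Zn) = 0.5742 / 2 = 0.2871 mol
m(Zn) = 0.2871 × 65.38 = 18.8 g

18.8 g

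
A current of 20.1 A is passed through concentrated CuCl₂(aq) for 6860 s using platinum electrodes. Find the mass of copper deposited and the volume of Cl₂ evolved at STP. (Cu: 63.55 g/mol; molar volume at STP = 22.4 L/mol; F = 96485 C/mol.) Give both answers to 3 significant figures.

Q = 20.1 × 6860 = 1.379×10^5 C; n(e⁻) = 1.379×10^5 / 96485 = 1.429 mol
Cathode: Cu²⁺ + 2e⁻ → Cu → n(Cu) = 1.429/2 = 0.7145 mol → 45.4 g
Anode: 2Cl⁻ → Cl₂ + 2e⁻ → n(Cl₂) = 1.429/2 = 0.7145 mol → 16.0 L

45.4 g Cu; 16.0 L Cl₂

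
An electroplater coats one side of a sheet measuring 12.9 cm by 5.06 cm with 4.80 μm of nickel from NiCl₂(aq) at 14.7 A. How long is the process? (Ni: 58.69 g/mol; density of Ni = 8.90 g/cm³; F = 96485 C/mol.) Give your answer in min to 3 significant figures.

1.04 min

Plated area = 12.9 × 5.06 = 65.27 cm²
Volume = 65.27 × 4.80×10⁻⁴ cm = 0.03133 cm³
m(Ni) = 0.03133 × 8.90 = 0.2788 g
n(Ni) = 0.2788 / 58.69 = 0.004750 mol; n(e⁻) = 2 × 0.004750 = 0.009500 mol
Q = 0.009500 × 96485 = 916.6 C
t = 916.6 / 14.7 = 62.35 s = 1.04 min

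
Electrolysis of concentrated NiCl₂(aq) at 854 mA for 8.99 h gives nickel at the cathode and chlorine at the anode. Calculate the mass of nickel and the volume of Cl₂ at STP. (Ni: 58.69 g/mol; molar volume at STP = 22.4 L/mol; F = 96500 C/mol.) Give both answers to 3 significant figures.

8.40 g Ni; 3.21 L Cl₂

Q = 0.854 × 32364 = 27640 C; n(e⁻) = 27640 / 96500 = 0.2864 mol
Cathode: Ni²⁺ + 2e⁻ → Ni → n(Ni) = 0.2864/2 = 0.1432 mol → 8.40 g
Anode: 2Cl⁻ → Cl₂ + 2e⁻ → n(Cl₂) = 0.2864/2 = 0.1432 mol → 3.21 L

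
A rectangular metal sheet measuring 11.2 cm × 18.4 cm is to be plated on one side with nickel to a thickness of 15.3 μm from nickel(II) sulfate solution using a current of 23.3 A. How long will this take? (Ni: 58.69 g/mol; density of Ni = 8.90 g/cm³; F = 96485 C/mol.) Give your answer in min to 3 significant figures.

6.60 min

Plated area = 11.2 × 18.4 = 206.1 cm²
Volume = 206.1 × 15.3×10⁻⁴ cm = 0.3153 cm³
m(Ni) = 0.3153 × 8.90 = 2.806 g
n(Ni) = 2.806 / 58.69 = 0.04781 mol; n(e⁻) = 2 × 0.04781 = 0.09562 mol
Q = 0.09562 × 96485 = 9226 C
t = 9226 / 23.3 = 396.0 s = 6.60 min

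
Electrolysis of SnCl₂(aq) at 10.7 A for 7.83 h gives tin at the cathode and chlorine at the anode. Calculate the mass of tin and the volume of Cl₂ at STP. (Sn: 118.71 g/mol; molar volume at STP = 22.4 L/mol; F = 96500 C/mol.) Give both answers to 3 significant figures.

Q = 10.7 × 28188 = 3.016×10^5 C; n(e⁻) = 3.016×10^5 / 96500 = 3.125 mol
Cathode: Sn²⁺ + 2e⁻ → Sn → n(Sn) = 3.125/2 = 1.563 mol → 186 g
Anode: 2Cl⁻ → Cl₂ + 2e⁻ → n(Cl₂) = 3.125/2 = 1.563 mol → 35.0 L

186 g Sn; 35.0 L Cl₂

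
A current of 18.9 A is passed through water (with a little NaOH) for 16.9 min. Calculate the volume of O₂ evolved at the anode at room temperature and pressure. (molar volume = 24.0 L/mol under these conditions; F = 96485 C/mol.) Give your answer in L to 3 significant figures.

Charge passed = 18.9 × 1014 = 19160 C
n(e⁻) = Q/F = 19160/96485 = 0.1986 mol
2H₂O → O₂ + 4H⁺ + 4e⁻, so n(O₂) = 0.1986 / 4 = 0.04965 mol
V = 0.04965 × 24.0 = 1.192 L

1.19 L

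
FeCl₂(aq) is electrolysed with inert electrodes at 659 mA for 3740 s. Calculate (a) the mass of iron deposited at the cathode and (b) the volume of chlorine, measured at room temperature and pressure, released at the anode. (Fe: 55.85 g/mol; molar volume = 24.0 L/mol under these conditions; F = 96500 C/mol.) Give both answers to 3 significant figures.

Q = 0.659 × 3740 = 2465 C; n(e⁻) = 2465 / 96500 = 0.02554 mol
Cathode: Fe²⁺ + 2e⁻ → Fe → n(Fe) = 0.02554/2 = 0.01277 mol → 0.713 g
Anode: 2Cl⁻ → Cl₂ + 2e⁻ → n(Cl₂) = 0.02554/2 = 0.01277 mol → 0.306 L

0.713 g Fe; 0.306 L Cl₂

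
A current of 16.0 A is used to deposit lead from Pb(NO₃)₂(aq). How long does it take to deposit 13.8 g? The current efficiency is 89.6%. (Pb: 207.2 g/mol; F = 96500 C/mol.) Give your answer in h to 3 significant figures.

n(Pb) = 13.8 / 207.2 = 0.06660 mol
Pb²⁺ + 2e⁻ → Pb, so n(e⁻) = 2 × 0.06660 = 0.1332 mol
Q = 0.1332 × 96500 / 0.896 = 14350 C
t = Q / I = 14350 / 16.0 = 896.9 s = 0.249 h

0.249 h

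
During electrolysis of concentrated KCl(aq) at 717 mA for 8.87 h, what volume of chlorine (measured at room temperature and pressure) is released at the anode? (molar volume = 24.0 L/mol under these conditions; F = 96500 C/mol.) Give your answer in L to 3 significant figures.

2.85 L

Charge passed = 0.717 × 31932 = 22900 C
n(e⁻) = Q/F = 22900/96500 = 0.2373 mol
2Cl⁻ → Cl₂ + 2e⁻, so n(Cl₂) = 0.2373 / 2 = 0.1187 mol
V = 0.1187 × 24.0 = 2.849 L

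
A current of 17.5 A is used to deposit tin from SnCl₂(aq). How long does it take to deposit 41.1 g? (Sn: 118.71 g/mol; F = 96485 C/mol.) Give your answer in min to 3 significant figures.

63.6 min

n(Sn) = 41.1 / 118.71 = 0.3462 mol
Sn²⁺ + 2e⁻ → Sn, so n(e⁻) = 2 × 0.3462 = 0.6924 mol
Q = 0.6924 × 96485 = 66810 C
t = Q / I = 66810 / 17.5 = 3818 s = 63.6 min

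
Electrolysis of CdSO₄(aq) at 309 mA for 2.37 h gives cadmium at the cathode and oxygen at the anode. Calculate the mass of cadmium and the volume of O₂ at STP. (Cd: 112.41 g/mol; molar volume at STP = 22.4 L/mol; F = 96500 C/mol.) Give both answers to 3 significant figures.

1.54 g Cd; 0.153 L O₂

Q = 0.309 × 8532 = 2636 C; n(e⁻) = 2636 / 96500 = 0.02732 mol
Cathode: Cd²⁺ + 2e⁻ → Cd → n(Cd) = 0.02732/2 = 0.01366 mol → 1.54 g
Anode: 2H₂O → O₂ + 4H⁺ + 4e⁻ → n(O₂) = 0.02732/4 = 0.006830 mol → 0.153 L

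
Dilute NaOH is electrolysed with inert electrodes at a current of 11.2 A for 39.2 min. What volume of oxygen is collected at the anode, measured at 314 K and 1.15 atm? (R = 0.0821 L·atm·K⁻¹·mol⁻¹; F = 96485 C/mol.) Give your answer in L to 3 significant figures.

1.53 L

Charge passed = 11.2 × 2352 = 26340 C
Moles of electrons = 26340 / 96485 = 0.2730 mol
2H₂O → O₂ + 4H⁺ + 4e⁻, so n(O₂) = 0.2730 / 4 = 0.06825 mol
V = nRT/P = 0.06825 × 0.0821 × 314 / 1.15 = 1.530 L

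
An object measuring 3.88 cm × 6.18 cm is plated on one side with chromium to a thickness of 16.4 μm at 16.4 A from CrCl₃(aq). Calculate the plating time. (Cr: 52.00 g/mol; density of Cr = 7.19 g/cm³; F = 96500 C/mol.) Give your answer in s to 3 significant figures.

Plated area = 3.88 × 6.18 = 23.98 cm²
Volume = 23.98 × 16.4×10⁻⁴ cm = 0.03933 cm³
m(Cr) = 0.03933 × 7.19 = 0.2828 g
n(Cr) = 0.2828 / 52.00 = 0.005438 mol; n(e⁻) = 3 × 0.005438 = 0.01631 mol
Q = 0.01631 × 96500 = 1574 C
t = 1574 / 16.4 = 95.98 s

96.0 s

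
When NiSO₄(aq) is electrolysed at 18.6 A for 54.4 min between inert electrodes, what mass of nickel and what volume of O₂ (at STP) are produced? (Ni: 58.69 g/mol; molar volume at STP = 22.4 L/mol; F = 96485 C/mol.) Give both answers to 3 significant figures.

Q = 18.6 × 3264 = 60710 C; n(e⁻) = 60710 / 96485 = 0.6292 mol
Cathode: Ni²⁺ + 2e⁻ → Ni → n(Ni) = 0.6292/2 = 0.3146 mol → 18.5 g
Anode: 2H₂O → O₂ + 4H⁺ + 4e⁻ → n(O₂) = 0.6292/4 = 0.1573 mol → 3.52 L

18.5 g Ni; 3.52 L O₂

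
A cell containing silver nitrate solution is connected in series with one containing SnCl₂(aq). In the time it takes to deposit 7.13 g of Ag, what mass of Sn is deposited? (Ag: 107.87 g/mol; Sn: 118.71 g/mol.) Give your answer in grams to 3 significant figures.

n(Ag) = 7.13 / 107.87 = 0.06610 mol
Ag⁺ + e⁻ → Ag, so n(e⁻) = 0.06610 mol
Same current for the same time ⇒ same n(e⁻) = 0.06610 mol in both cells.
Sn²⁺ + 2e⁻ → Sn, so n(Sn) = 0.06610 / 2 = 0.03305 mol
m(Sn) = 0.03305 × 118.71 = 3.92 g

3.92 g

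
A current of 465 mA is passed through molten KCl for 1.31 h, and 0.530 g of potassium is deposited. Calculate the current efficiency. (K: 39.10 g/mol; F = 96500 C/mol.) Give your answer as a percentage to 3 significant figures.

Q = 0.465 × 4716 = 2193 C
n(e⁻) = 2193 / 96500 = 0.02273 mol
K⁺ + e⁻ → K, so theoretical n(K) = 0.02273 mol → 0.8887 g
Efficiency = 0.530 / 0.8887 = 0.5964 = 59.6%

59.6%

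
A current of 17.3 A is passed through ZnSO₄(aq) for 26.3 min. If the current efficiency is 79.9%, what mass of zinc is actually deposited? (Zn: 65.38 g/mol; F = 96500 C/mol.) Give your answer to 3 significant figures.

7.39 g

Q = 17.3 × 1578 = 27300 C
n(e⁻) = 27300 / 96500 = 0.2829 mol
Zn²⁺ + 2e⁻ → Zn, so theoretical m(Zn) = 0.1415 × 65.38 = 9.251 g
Actual mass = 79.9% × 9.251 = 7.39 g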